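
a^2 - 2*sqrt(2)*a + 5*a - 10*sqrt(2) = (a + 5)*(a - 2*sqrt(2))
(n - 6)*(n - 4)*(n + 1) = n^3 - 9*n^2 + 14*n + 24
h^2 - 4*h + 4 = (h - 2)^2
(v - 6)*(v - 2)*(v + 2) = v^3 - 6*v^2 - 4*v + 24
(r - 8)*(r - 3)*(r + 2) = r^3 - 9*r^2 + 2*r + 48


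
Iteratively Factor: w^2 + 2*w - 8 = (w + 4)*(w - 2)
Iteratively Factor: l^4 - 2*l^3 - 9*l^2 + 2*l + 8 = (l - 4)*(l^3 + 2*l^2 - l - 2) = (l - 4)*(l + 1)*(l^2 + l - 2) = (l - 4)*(l - 1)*(l + 1)*(l + 2)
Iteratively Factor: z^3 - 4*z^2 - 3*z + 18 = (z - 3)*(z^2 - z - 6) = (z - 3)*(z + 2)*(z - 3)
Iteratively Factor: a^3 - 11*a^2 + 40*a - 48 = (a - 4)*(a^2 - 7*a + 12) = (a - 4)^2*(a - 3)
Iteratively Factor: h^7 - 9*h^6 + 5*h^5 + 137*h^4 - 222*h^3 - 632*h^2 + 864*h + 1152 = (h - 4)*(h^6 - 5*h^5 - 15*h^4 + 77*h^3 + 86*h^2 - 288*h - 288) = (h - 4)*(h + 2)*(h^5 - 7*h^4 - h^3 + 79*h^2 - 72*h - 144) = (h - 4)*(h + 2)*(h + 3)*(h^4 - 10*h^3 + 29*h^2 - 8*h - 48) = (h - 4)^2*(h + 2)*(h + 3)*(h^3 - 6*h^2 + 5*h + 12) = (h - 4)^2*(h - 3)*(h + 2)*(h + 3)*(h^2 - 3*h - 4) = (h - 4)^3*(h - 3)*(h + 2)*(h + 3)*(h + 1)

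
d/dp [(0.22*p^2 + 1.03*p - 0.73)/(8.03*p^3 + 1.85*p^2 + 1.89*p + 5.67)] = (-1.7666*p^4 - 16.5418*p^3 + 16.096*p^2 + 5.1958*p + 7.2198)/(64.4809*p^6 + 29.711*p^5 + 33.7759*p^4 + 98.0532*p^3 + 24.5511*p^2 + 21.4326*p + 32.1489)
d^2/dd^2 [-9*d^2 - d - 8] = -18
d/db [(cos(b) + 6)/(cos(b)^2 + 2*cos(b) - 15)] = (cos(b)^2 + 12*cos(b) + 27)*sin(b)/(cos(b)^2 + 2*cos(b) - 15)^2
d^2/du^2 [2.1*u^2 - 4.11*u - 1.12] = 4.20000000000000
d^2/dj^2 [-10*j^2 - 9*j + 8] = -20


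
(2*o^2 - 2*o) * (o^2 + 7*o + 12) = 2*o^4 + 12*o^3 + 10*o^2 - 24*o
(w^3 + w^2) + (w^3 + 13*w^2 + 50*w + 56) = 2*w^3 + 14*w^2 + 50*w + 56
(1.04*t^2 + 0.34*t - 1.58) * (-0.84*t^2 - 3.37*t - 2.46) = -0.8736*t^4 - 3.7904*t^3 - 2.377*t^2 + 4.4882*t + 3.8868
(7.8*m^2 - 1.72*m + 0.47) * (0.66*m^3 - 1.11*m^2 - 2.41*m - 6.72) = 5.148*m^5 - 9.7932*m^4 - 16.5786*m^3 - 48.7925*m^2 + 10.4257*m - 3.1584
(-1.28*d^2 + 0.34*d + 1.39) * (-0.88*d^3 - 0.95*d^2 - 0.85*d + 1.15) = 1.1264*d^5 + 0.9168*d^4 - 0.4582*d^3 - 3.0815*d^2 - 0.7905*d + 1.5985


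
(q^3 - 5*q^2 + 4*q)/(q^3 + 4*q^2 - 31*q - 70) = q*(q^2 - 5*q + 4)/(q^3 + 4*q^2 - 31*q - 70)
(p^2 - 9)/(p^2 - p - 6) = (p + 3)/(p + 2)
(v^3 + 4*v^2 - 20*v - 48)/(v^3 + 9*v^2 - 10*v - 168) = (v + 2)/(v + 7)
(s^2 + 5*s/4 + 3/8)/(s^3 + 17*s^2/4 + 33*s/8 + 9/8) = 1/(s + 3)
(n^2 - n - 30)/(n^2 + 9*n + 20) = (n - 6)/(n + 4)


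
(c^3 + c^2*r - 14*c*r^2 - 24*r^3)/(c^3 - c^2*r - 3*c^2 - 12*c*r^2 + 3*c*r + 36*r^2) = (c + 2*r)/(c - 3)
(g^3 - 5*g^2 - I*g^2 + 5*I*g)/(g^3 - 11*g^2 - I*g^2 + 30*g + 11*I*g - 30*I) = g/(g - 6)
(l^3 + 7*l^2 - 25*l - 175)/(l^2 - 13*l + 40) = (l^2 + 12*l + 35)/(l - 8)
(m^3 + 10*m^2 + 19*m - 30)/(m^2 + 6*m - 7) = (m^2 + 11*m + 30)/(m + 7)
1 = 1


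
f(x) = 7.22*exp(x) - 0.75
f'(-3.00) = 0.36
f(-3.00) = -0.39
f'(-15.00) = 0.00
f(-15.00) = -0.75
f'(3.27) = 189.97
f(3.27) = 189.22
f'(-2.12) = 0.87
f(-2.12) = 0.12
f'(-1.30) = 1.97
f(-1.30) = 1.22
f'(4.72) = 809.85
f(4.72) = 809.10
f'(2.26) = 69.19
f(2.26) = 68.44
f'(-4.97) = 0.05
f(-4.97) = -0.70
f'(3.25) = 186.21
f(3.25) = 185.46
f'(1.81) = 44.12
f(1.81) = 43.37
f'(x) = 7.22*exp(x)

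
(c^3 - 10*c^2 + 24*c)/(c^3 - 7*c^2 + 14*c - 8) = c*(c - 6)/(c^2 - 3*c + 2)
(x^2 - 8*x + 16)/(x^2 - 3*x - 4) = (x - 4)/(x + 1)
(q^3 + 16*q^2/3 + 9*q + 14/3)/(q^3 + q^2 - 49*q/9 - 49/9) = 3*(q + 2)/(3*q - 7)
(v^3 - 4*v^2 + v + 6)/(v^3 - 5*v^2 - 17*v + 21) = (v^3 - 4*v^2 + v + 6)/(v^3 - 5*v^2 - 17*v + 21)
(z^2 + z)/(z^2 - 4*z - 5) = z/(z - 5)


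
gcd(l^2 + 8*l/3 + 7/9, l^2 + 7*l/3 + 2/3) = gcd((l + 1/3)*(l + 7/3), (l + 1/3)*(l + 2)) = l + 1/3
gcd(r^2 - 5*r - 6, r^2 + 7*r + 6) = r + 1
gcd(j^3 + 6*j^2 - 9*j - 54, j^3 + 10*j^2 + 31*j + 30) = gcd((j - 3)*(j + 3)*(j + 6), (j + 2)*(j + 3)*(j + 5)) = j + 3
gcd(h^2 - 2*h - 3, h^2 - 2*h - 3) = h^2 - 2*h - 3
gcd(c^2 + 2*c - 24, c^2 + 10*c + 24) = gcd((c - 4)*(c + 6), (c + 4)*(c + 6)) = c + 6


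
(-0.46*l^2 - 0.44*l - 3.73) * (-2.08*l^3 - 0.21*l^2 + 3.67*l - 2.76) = 0.9568*l^5 + 1.0118*l^4 + 6.1626*l^3 + 0.4381*l^2 - 12.4747*l + 10.2948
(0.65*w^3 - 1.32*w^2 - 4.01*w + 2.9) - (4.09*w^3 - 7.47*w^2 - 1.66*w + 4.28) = -3.44*w^3 + 6.15*w^2 - 2.35*w - 1.38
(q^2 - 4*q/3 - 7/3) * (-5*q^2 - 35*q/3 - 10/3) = -5*q^4 - 5*q^3 + 215*q^2/9 + 95*q/3 + 70/9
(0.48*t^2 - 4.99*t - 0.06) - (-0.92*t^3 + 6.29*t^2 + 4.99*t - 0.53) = 0.92*t^3 - 5.81*t^2 - 9.98*t + 0.47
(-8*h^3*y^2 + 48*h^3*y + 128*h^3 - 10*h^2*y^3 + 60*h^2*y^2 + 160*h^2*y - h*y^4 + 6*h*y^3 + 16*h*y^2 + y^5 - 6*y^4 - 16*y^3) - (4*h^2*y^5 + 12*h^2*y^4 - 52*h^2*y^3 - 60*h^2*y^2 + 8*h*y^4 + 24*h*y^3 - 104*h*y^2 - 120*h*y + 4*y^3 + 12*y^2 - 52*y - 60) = -8*h^3*y^2 + 48*h^3*y + 128*h^3 - 4*h^2*y^5 - 12*h^2*y^4 + 42*h^2*y^3 + 120*h^2*y^2 + 160*h^2*y - 9*h*y^4 - 18*h*y^3 + 120*h*y^2 + 120*h*y + y^5 - 6*y^4 - 20*y^3 - 12*y^2 + 52*y + 60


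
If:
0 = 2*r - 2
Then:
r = 1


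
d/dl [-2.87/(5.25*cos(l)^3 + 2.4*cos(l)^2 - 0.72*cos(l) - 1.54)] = (-45.2025*cos(l)^2 - 13.776*cos(l) + 2.0664)*sin(l)/(5.25*cos(l)^3 + 2.4*cos(l)^2 - 0.72*cos(l) - 1.54)^2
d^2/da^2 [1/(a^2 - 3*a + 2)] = 2*(-a^2 + 3*a + (2*a - 3)^2 - 2)/(a^2 - 3*a + 2)^3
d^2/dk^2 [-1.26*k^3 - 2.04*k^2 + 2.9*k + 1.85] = -7.56*k - 4.08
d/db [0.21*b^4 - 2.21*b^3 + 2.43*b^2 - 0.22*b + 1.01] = 0.84*b^3 - 6.63*b^2 + 4.86*b - 0.22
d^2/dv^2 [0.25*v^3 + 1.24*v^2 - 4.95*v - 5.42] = 1.5*v + 2.48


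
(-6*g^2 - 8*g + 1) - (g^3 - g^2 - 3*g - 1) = -g^3 - 5*g^2 - 5*g + 2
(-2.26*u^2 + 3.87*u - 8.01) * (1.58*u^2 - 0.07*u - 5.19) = -3.5708*u^4 + 6.2728*u^3 - 1.1973*u^2 - 19.5246*u + 41.5719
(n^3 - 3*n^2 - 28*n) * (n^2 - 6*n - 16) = n^5 - 9*n^4 - 26*n^3 + 216*n^2 + 448*n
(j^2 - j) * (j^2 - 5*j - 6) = j^4 - 6*j^3 - j^2 + 6*j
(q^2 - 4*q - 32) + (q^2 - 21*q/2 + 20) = 2*q^2 - 29*q/2 - 12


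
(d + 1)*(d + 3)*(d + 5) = d^3 + 9*d^2 + 23*d + 15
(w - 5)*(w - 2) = w^2 - 7*w + 10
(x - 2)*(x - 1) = x^2 - 3*x + 2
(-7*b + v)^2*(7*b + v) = 343*b^3 - 49*b^2*v - 7*b*v^2 + v^3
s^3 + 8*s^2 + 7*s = s*(s + 1)*(s + 7)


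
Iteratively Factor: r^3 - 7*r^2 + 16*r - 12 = (r - 2)*(r^2 - 5*r + 6) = (r - 2)^2*(r - 3)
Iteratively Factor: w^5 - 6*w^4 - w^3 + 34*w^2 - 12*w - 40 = (w - 2)*(w^4 - 4*w^3 - 9*w^2 + 16*w + 20) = (w - 5)*(w - 2)*(w^3 + w^2 - 4*w - 4) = (w - 5)*(w - 2)^2*(w^2 + 3*w + 2) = (w - 5)*(w - 2)^2*(w + 2)*(w + 1)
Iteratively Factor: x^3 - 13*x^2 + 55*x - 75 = (x - 5)*(x^2 - 8*x + 15) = (x - 5)*(x - 3)*(x - 5)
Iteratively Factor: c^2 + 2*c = (c + 2)*(c)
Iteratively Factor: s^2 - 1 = (s - 1)*(s + 1)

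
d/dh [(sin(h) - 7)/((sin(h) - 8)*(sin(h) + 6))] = (14*sin(h) + cos(h)^2 - 63)*cos(h)/((sin(h) - 8)^2*(sin(h) + 6)^2)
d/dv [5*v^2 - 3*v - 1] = 10*v - 3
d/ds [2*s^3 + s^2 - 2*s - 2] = 6*s^2 + 2*s - 2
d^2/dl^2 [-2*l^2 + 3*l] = -4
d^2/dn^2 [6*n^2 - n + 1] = 12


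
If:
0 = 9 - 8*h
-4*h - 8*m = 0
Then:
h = 9/8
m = -9/16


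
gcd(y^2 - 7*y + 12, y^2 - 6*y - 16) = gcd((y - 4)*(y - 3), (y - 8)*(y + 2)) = 1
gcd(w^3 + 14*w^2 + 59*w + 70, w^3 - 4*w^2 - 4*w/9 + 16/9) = 1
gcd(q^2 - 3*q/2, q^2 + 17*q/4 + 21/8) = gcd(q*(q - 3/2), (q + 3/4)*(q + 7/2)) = 1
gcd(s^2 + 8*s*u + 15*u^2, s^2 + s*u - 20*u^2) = s + 5*u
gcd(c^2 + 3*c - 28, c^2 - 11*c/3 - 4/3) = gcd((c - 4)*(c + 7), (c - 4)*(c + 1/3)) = c - 4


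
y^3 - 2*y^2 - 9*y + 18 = (y - 3)*(y - 2)*(y + 3)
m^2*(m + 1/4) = m^3 + m^2/4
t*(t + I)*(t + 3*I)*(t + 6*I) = t^4 + 10*I*t^3 - 27*t^2 - 18*I*t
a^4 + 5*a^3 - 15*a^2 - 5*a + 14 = (a - 2)*(a - 1)*(a + 1)*(a + 7)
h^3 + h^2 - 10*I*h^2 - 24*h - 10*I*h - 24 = (h + 1)*(h - 6*I)*(h - 4*I)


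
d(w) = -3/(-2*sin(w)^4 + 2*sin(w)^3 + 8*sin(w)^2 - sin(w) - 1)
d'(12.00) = -9.00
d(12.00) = -2.20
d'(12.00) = -9.00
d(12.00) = -2.20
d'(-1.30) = -0.20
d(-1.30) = -0.77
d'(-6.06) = 12.18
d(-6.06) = 3.69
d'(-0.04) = -5.44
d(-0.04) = 3.17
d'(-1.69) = 0.07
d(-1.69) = -0.75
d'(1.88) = -0.40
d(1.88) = -0.56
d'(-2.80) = 869.03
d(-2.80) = -22.67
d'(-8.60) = 1.81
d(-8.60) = -1.12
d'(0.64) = 10.62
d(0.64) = -2.10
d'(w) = -3*(8*sin(w)^3*cos(w) - 6*sin(w)^2*cos(w) - 16*sin(w)*cos(w) + cos(w))/(-2*sin(w)^4 + 2*sin(w)^3 + 8*sin(w)^2 - sin(w) - 1)^2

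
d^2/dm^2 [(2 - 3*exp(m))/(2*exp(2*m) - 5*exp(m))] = 2*(-6*exp(3*m) + exp(2*m) - 30*exp(m) + 25)*exp(-m)/(8*exp(3*m) - 60*exp(2*m) + 150*exp(m) - 125)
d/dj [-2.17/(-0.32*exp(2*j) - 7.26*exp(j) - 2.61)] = (-1.3888*exp(j) - 15.7542)*exp(j)/(0.32*exp(2*j) + 7.26*exp(j) + 2.61)^2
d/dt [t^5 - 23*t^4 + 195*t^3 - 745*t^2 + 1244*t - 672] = 5*t^4 - 92*t^3 + 585*t^2 - 1490*t + 1244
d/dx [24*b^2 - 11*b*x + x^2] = -11*b + 2*x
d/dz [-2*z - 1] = -2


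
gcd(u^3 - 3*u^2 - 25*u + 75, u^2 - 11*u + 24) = u - 3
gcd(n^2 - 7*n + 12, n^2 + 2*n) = 1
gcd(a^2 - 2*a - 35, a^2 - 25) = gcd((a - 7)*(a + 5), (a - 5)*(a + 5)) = a + 5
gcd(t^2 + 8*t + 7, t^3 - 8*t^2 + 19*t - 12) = 1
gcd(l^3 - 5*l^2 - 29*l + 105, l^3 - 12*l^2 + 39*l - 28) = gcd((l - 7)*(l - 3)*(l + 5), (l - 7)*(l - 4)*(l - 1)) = l - 7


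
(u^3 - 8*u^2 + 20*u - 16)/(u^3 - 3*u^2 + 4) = (u - 4)/(u + 1)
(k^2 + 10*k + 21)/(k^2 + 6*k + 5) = (k^2 + 10*k + 21)/(k^2 + 6*k + 5)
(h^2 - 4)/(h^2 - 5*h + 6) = (h + 2)/(h - 3)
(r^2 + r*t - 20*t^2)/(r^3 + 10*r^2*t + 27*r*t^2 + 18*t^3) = (r^2 + r*t - 20*t^2)/(r^3 + 10*r^2*t + 27*r*t^2 + 18*t^3)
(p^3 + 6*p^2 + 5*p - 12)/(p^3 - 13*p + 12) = (p + 3)/(p - 3)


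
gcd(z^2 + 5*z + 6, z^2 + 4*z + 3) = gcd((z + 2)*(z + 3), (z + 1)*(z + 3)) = z + 3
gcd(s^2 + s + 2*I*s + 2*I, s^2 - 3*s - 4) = s + 1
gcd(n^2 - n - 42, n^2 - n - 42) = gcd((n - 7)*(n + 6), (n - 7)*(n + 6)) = n^2 - n - 42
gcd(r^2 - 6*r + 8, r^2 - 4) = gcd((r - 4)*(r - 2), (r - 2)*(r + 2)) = r - 2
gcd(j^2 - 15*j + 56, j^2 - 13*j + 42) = j - 7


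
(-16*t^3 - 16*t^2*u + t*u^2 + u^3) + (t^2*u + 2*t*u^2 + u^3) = -16*t^3 - 15*t^2*u + 3*t*u^2 + 2*u^3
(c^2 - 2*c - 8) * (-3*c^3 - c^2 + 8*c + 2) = -3*c^5 + 5*c^4 + 34*c^3 - 6*c^2 - 68*c - 16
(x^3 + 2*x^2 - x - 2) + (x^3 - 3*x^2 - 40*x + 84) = 2*x^3 - x^2 - 41*x + 82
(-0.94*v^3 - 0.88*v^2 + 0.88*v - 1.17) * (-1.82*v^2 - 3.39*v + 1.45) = 1.7108*v^5 + 4.7882*v^4 + 0.0185999999999999*v^3 - 2.1298*v^2 + 5.2423*v - 1.6965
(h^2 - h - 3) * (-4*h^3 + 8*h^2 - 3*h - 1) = -4*h^5 + 12*h^4 + h^3 - 22*h^2 + 10*h + 3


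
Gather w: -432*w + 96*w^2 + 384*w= 96*w^2 - 48*w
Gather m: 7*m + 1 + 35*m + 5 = 42*m + 6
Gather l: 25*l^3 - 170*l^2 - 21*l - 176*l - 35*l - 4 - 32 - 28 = 25*l^3 - 170*l^2 - 232*l - 64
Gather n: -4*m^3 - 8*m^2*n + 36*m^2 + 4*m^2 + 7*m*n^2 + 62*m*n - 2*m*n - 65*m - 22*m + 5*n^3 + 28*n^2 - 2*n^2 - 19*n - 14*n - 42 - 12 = -4*m^3 + 40*m^2 - 87*m + 5*n^3 + n^2*(7*m + 26) + n*(-8*m^2 + 60*m - 33) - 54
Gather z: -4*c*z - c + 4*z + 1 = -c + z*(4 - 4*c) + 1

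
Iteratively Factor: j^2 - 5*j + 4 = (j - 4)*(j - 1)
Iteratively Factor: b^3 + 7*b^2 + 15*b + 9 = (b + 3)*(b^2 + 4*b + 3) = (b + 3)^2*(b + 1)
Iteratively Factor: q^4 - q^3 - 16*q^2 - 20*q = (q + 2)*(q^3 - 3*q^2 - 10*q) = (q + 2)^2*(q^2 - 5*q) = q*(q + 2)^2*(q - 5)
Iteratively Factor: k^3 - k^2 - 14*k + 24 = (k - 3)*(k^2 + 2*k - 8) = (k - 3)*(k + 4)*(k - 2)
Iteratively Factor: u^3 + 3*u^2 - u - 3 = (u + 1)*(u^2 + 2*u - 3) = (u + 1)*(u + 3)*(u - 1)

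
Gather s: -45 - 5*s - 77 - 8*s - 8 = -13*s - 130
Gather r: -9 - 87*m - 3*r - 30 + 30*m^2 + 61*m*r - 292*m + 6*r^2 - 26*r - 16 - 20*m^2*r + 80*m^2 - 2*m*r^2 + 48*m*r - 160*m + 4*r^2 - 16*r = 110*m^2 - 539*m + r^2*(10 - 2*m) + r*(-20*m^2 + 109*m - 45) - 55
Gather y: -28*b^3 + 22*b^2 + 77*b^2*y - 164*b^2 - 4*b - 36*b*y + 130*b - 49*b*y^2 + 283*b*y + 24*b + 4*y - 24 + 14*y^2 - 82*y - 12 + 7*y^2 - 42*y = -28*b^3 - 142*b^2 + 150*b + y^2*(21 - 49*b) + y*(77*b^2 + 247*b - 120) - 36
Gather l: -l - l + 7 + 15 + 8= 30 - 2*l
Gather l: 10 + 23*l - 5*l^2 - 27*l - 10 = -5*l^2 - 4*l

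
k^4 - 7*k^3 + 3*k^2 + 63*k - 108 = (k - 4)*(k - 3)^2*(k + 3)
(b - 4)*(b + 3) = b^2 - b - 12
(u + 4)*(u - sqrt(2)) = u^2 - sqrt(2)*u + 4*u - 4*sqrt(2)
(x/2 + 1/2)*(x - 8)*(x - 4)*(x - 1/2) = x^4/2 - 23*x^3/4 + 51*x^2/4 + 11*x - 8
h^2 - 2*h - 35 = (h - 7)*(h + 5)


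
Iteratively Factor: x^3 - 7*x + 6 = (x - 2)*(x^2 + 2*x - 3) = (x - 2)*(x + 3)*(x - 1)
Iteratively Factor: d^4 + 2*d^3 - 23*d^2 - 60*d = (d + 3)*(d^3 - d^2 - 20*d) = (d - 5)*(d + 3)*(d^2 + 4*d) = (d - 5)*(d + 3)*(d + 4)*(d)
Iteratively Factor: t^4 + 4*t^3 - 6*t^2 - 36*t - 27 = (t - 3)*(t^3 + 7*t^2 + 15*t + 9) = (t - 3)*(t + 1)*(t^2 + 6*t + 9) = (t - 3)*(t + 1)*(t + 3)*(t + 3)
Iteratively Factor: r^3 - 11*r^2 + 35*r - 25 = (r - 5)*(r^2 - 6*r + 5) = (r - 5)^2*(r - 1)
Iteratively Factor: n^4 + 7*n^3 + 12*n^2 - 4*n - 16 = (n + 2)*(n^3 + 5*n^2 + 2*n - 8) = (n + 2)*(n + 4)*(n^2 + n - 2) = (n - 1)*(n + 2)*(n + 4)*(n + 2)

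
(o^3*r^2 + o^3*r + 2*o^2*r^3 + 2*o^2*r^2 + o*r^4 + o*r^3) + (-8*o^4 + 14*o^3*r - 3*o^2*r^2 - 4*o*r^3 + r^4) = -8*o^4 + o^3*r^2 + 15*o^3*r + 2*o^2*r^3 - o^2*r^2 + o*r^4 - 3*o*r^3 + r^4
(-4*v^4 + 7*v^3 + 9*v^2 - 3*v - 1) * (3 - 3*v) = 12*v^5 - 33*v^4 - 6*v^3 + 36*v^2 - 6*v - 3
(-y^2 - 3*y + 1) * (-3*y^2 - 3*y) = 3*y^4 + 12*y^3 + 6*y^2 - 3*y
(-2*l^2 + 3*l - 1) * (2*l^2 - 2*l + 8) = -4*l^4 + 10*l^3 - 24*l^2 + 26*l - 8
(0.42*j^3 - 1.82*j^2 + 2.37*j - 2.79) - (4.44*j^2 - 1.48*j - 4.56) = 0.42*j^3 - 6.26*j^2 + 3.85*j + 1.77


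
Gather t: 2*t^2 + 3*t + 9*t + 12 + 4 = 2*t^2 + 12*t + 16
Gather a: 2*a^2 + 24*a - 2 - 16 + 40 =2*a^2 + 24*a + 22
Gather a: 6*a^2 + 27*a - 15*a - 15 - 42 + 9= 6*a^2 + 12*a - 48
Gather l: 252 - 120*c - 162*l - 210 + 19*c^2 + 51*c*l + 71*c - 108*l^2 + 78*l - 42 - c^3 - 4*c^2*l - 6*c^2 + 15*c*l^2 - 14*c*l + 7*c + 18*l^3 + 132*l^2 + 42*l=-c^3 + 13*c^2 - 42*c + 18*l^3 + l^2*(15*c + 24) + l*(-4*c^2 + 37*c - 42)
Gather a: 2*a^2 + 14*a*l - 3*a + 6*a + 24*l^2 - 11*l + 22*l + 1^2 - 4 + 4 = 2*a^2 + a*(14*l + 3) + 24*l^2 + 11*l + 1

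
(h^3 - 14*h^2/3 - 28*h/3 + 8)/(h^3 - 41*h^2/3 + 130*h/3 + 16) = (3*h^2 + 4*h - 4)/(3*h^2 - 23*h - 8)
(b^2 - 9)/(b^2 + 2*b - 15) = (b + 3)/(b + 5)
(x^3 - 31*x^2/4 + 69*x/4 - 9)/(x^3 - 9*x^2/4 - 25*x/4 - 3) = (4*x^2 - 15*x + 9)/(4*x^2 + 7*x + 3)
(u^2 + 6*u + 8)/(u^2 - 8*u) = (u^2 + 6*u + 8)/(u*(u - 8))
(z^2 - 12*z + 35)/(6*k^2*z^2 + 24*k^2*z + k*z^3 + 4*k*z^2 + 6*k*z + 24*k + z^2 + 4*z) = (z^2 - 12*z + 35)/(6*k^2*z^2 + 24*k^2*z + k*z^3 + 4*k*z^2 + 6*k*z + 24*k + z^2 + 4*z)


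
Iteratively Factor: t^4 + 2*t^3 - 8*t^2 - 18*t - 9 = (t + 3)*(t^3 - t^2 - 5*t - 3) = (t - 3)*(t + 3)*(t^2 + 2*t + 1) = (t - 3)*(t + 1)*(t + 3)*(t + 1)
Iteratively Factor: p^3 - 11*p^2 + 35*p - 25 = (p - 5)*(p^2 - 6*p + 5) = (p - 5)*(p - 1)*(p - 5)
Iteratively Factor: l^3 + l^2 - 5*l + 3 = (l - 1)*(l^2 + 2*l - 3) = (l - 1)*(l + 3)*(l - 1)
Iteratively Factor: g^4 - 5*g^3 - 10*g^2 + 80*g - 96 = (g + 4)*(g^3 - 9*g^2 + 26*g - 24) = (g - 4)*(g + 4)*(g^2 - 5*g + 6) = (g - 4)*(g - 3)*(g + 4)*(g - 2)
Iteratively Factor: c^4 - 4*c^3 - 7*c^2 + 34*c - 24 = (c - 2)*(c^3 - 2*c^2 - 11*c + 12) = (c - 2)*(c + 3)*(c^2 - 5*c + 4) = (c - 4)*(c - 2)*(c + 3)*(c - 1)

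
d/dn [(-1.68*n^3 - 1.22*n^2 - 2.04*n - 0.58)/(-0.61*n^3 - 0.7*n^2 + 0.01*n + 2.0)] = (0.431799999999999*n^4 - 2.5224*n^3 - 12.5816*n^2 - 5.692*n - 4.0742)/(0.3721*n^6 + 0.854*n^5 + 0.4778*n^4 - 2.454*n^3 - 2.7999*n^2 + 0.04*n + 4.0)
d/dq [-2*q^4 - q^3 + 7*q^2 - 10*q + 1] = -8*q^3 - 3*q^2 + 14*q - 10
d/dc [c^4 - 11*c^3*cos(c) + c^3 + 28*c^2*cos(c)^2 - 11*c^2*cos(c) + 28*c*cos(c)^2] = 11*c^3*sin(c) + 4*c^3 + 11*c^2*sin(c) - 28*c^2*sin(2*c) - 33*c^2*cos(c) + 3*c^2 - 22*c*cos(c) + 28*sqrt(2)*c*cos(2*c + pi/4) + 28*c + 14*cos(2*c) + 14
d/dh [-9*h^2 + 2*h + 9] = 2 - 18*h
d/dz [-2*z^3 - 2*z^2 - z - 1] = -6*z^2 - 4*z - 1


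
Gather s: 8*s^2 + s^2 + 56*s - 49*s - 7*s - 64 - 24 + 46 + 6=9*s^2 - 36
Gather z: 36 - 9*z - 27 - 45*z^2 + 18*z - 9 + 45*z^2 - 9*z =0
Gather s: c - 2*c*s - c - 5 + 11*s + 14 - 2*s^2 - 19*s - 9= -2*s^2 + s*(-2*c - 8)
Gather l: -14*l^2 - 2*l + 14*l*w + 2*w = -14*l^2 + l*(14*w - 2) + 2*w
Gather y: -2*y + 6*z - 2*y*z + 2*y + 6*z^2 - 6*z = -2*y*z + 6*z^2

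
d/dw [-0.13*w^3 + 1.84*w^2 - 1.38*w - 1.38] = -0.39*w^2 + 3.68*w - 1.38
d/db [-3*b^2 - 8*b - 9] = -6*b - 8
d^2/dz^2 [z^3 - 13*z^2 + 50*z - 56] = 6*z - 26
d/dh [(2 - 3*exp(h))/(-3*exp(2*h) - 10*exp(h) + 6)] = (-9*exp(2*h) + 12*exp(h) + 2)*exp(h)/(9*exp(4*h) + 60*exp(3*h) + 64*exp(2*h) - 120*exp(h) + 36)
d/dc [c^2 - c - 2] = 2*c - 1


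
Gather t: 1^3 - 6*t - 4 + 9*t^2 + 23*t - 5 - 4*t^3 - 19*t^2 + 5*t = -4*t^3 - 10*t^2 + 22*t - 8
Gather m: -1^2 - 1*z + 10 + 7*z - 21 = 6*z - 12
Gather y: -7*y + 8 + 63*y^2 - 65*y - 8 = 63*y^2 - 72*y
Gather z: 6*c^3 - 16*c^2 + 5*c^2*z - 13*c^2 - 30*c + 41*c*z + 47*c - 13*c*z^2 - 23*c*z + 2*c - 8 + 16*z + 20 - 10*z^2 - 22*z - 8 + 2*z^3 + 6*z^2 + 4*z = 6*c^3 - 29*c^2 + 19*c + 2*z^3 + z^2*(-13*c - 4) + z*(5*c^2 + 18*c - 2) + 4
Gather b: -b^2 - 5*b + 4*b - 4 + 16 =-b^2 - b + 12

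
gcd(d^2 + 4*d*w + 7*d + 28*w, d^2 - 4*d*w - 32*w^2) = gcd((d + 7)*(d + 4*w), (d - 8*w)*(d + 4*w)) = d + 4*w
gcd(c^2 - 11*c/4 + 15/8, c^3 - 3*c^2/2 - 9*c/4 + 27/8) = c - 3/2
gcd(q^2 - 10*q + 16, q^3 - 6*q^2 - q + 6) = 1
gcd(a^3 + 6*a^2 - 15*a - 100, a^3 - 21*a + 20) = a^2 + a - 20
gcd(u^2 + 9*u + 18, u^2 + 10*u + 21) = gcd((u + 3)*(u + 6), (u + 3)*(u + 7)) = u + 3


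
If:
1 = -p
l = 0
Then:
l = 0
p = -1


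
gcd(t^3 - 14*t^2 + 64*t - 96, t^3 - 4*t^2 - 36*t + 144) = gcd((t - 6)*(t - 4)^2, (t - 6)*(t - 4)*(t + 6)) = t^2 - 10*t + 24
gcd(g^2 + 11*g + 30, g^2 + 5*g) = g + 5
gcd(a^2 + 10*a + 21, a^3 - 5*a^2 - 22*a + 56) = 1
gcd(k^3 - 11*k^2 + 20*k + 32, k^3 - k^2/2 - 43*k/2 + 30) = k - 4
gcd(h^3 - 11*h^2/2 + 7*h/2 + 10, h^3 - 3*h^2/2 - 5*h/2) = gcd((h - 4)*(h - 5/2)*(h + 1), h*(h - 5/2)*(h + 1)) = h^2 - 3*h/2 - 5/2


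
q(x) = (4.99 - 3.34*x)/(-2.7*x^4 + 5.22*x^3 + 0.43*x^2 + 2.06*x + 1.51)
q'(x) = (4.99 - 3.34*x)*(10.8*x^3 - 15.66*x^2 - 0.86*x - 2.06)/(-2.7*x^4 + 5.22*x^3 + 0.43*x^2 + 2.06*x + 1.51)^2 - 3.34/(-2.7*x^4 + 5.22*x^3 + 0.43*x^2 + 2.06*x + 1.51)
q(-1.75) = -0.20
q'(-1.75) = -0.33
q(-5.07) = -0.01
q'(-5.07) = -0.01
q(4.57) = 0.02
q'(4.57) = -0.01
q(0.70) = 0.62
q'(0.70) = -1.72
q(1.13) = 0.16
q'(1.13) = -0.60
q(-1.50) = -0.31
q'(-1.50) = -0.61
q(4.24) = 0.02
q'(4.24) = -0.02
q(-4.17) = -0.02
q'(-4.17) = -0.01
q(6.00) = 0.01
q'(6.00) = -0.00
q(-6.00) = -0.01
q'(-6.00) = -0.00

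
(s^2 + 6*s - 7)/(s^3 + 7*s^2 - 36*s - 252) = (s - 1)/(s^2 - 36)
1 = 1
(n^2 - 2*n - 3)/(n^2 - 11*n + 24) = (n + 1)/(n - 8)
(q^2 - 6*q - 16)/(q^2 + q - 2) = (q - 8)/(q - 1)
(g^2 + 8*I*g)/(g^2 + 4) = g*(g + 8*I)/(g^2 + 4)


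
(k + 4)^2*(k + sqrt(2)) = k^3 + sqrt(2)*k^2 + 8*k^2 + 8*sqrt(2)*k + 16*k + 16*sqrt(2)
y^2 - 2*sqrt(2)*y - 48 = (y - 6*sqrt(2))*(y + 4*sqrt(2))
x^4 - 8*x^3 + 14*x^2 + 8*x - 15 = (x - 5)*(x - 3)*(x - 1)*(x + 1)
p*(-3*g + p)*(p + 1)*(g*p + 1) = -3*g^2*p^3 - 3*g^2*p^2 + g*p^4 + g*p^3 - 3*g*p^2 - 3*g*p + p^3 + p^2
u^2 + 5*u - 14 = (u - 2)*(u + 7)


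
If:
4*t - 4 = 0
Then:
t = 1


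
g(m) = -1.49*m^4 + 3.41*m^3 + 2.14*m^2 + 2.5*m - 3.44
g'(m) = -5.96*m^3 + 10.23*m^2 + 4.28*m + 2.5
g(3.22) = -19.54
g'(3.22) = -76.63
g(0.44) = -1.69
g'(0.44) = 5.86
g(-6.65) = -3842.13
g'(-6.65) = 2179.15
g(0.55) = -0.99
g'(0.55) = 6.96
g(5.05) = -466.14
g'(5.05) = -482.57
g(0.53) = -1.12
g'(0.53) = 6.75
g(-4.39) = -815.08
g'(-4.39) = 685.11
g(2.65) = 8.19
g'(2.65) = -25.23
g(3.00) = -5.30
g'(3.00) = -53.51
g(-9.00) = -12114.38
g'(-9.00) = 5137.45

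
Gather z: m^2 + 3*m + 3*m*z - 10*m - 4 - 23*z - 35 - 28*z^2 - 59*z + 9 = m^2 - 7*m - 28*z^2 + z*(3*m - 82) - 30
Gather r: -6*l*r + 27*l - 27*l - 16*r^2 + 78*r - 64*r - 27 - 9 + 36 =-16*r^2 + r*(14 - 6*l)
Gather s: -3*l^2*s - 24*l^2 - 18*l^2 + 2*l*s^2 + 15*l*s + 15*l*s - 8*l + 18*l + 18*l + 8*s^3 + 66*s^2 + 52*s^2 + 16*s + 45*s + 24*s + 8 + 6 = -42*l^2 + 28*l + 8*s^3 + s^2*(2*l + 118) + s*(-3*l^2 + 30*l + 85) + 14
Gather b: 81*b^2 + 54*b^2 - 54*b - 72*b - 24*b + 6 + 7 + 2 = 135*b^2 - 150*b + 15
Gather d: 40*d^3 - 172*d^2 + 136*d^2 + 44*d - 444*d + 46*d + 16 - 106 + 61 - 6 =40*d^3 - 36*d^2 - 354*d - 35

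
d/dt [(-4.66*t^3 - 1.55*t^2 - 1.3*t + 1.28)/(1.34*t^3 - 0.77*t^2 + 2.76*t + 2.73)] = (3.5527136788005e-15*t^5 + 5.6652*t^4 - 22.2392*t^3 - 48.59*t^2 - 6.4918*t - 7.0818)/(1.7956*t^6 - 2.0636*t^5 + 7.9897*t^4 + 3.066*t^3 + 3.4134*t^2 + 15.0696*t + 7.4529)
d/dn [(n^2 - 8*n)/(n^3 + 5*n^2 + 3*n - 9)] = (-n^3 + 19*n^2 - 14*n + 24)/(n^5 + 7*n^4 + 10*n^3 - 18*n^2 - 27*n + 27)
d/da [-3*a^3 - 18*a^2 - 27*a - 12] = -9*a^2 - 36*a - 27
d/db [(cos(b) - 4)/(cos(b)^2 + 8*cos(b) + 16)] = (cos(b) - 12)*sin(b)/(cos(b) + 4)^3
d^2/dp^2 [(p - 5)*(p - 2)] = 2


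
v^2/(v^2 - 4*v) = v/(v - 4)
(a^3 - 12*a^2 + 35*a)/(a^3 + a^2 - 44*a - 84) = a*(a - 5)/(a^2 + 8*a + 12)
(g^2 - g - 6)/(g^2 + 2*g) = (g - 3)/g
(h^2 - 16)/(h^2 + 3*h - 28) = (h + 4)/(h + 7)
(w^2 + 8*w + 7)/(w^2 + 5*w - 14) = (w + 1)/(w - 2)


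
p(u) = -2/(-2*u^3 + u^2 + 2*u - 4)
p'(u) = -2*(6*u^2 - 2*u - 2)/(-2*u^3 + u^2 + 2*u - 4)^2 = 4*(-3*u^2 + u + 1)/(2*u^3 - u^2 - 2*u + 4)^2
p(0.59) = 0.69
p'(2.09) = -0.21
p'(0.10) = 0.30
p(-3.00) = -0.04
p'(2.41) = -0.12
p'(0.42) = 0.36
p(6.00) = 0.01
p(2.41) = 0.09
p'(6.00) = 0.00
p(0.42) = 0.64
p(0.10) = 0.53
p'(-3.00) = -0.04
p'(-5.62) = -0.00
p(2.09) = 0.15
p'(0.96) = -0.38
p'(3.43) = -0.03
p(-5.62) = -0.01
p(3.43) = 0.03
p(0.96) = 0.68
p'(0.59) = 0.26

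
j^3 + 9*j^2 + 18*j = j*(j + 3)*(j + 6)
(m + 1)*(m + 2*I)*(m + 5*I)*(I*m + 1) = I*m^4 - 6*m^3 + I*m^3 - 6*m^2 - 3*I*m^2 - 10*m - 3*I*m - 10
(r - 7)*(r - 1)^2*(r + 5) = r^4 - 4*r^3 - 30*r^2 + 68*r - 35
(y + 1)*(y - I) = y^2 + y - I*y - I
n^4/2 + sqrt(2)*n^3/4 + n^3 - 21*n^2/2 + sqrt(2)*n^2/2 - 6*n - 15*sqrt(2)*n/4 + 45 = (n/2 + sqrt(2))*(n - 3)*(n + 5)*(n - 3*sqrt(2)/2)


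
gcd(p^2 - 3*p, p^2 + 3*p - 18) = p - 3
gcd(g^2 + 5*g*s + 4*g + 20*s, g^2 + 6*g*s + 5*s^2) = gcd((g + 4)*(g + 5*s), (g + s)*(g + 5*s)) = g + 5*s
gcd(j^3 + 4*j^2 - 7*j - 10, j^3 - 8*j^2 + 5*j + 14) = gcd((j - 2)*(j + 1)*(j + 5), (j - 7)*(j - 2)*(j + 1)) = j^2 - j - 2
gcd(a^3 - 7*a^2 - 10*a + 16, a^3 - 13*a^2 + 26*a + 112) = a^2 - 6*a - 16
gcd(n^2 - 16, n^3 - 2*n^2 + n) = 1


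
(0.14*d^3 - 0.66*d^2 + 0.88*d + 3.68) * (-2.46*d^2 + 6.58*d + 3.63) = -0.3444*d^5 + 2.5448*d^4 - 5.9994*d^3 - 5.6582*d^2 + 27.4088*d + 13.3584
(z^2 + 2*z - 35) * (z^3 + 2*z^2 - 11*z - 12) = z^5 + 4*z^4 - 42*z^3 - 104*z^2 + 361*z + 420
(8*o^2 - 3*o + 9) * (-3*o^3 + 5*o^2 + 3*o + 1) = -24*o^5 + 49*o^4 - 18*o^3 + 44*o^2 + 24*o + 9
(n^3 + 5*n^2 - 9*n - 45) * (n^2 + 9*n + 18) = n^5 + 14*n^4 + 54*n^3 - 36*n^2 - 567*n - 810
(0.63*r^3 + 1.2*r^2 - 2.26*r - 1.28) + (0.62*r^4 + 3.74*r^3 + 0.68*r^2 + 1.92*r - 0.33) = 0.62*r^4 + 4.37*r^3 + 1.88*r^2 - 0.34*r - 1.61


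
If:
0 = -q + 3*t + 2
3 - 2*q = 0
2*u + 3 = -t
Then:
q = 3/2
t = -1/6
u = -17/12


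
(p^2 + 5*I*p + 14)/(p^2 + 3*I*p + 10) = (p + 7*I)/(p + 5*I)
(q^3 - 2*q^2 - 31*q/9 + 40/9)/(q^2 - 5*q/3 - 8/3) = (3*q^2 + 2*q - 5)/(3*(q + 1))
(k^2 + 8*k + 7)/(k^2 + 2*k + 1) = (k + 7)/(k + 1)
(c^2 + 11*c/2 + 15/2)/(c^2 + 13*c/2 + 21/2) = (2*c + 5)/(2*c + 7)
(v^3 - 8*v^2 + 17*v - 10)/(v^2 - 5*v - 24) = (-v^3 + 8*v^2 - 17*v + 10)/(-v^2 + 5*v + 24)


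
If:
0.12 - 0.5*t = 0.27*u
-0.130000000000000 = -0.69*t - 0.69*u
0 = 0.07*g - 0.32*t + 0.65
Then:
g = -7.91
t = 0.30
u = -0.11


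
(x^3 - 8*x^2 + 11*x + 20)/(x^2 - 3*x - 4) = x - 5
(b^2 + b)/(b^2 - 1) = b/(b - 1)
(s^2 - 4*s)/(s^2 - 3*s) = (s - 4)/(s - 3)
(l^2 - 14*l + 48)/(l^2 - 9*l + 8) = (l - 6)/(l - 1)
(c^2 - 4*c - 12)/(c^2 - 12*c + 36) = (c + 2)/(c - 6)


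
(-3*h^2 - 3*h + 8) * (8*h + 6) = -24*h^3 - 42*h^2 + 46*h + 48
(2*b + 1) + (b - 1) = 3*b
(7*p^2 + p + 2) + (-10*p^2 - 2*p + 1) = -3*p^2 - p + 3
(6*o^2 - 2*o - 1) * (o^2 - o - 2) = 6*o^4 - 8*o^3 - 11*o^2 + 5*o + 2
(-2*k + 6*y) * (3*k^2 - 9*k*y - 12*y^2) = -6*k^3 + 36*k^2*y - 30*k*y^2 - 72*y^3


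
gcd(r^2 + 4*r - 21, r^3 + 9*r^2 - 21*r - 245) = r + 7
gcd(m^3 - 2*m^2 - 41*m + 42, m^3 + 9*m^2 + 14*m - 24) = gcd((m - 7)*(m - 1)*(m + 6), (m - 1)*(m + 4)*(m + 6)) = m^2 + 5*m - 6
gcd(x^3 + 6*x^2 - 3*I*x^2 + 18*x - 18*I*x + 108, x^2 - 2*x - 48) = x + 6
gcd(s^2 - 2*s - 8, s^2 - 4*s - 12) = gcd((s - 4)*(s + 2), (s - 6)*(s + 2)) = s + 2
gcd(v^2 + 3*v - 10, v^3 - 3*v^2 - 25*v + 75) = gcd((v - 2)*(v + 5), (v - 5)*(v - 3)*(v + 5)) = v + 5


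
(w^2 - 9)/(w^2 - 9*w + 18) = (w + 3)/(w - 6)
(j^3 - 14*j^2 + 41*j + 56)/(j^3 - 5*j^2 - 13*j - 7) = (j - 8)/(j + 1)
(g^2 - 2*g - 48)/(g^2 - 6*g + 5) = (g^2 - 2*g - 48)/(g^2 - 6*g + 5)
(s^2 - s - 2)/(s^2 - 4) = (s + 1)/(s + 2)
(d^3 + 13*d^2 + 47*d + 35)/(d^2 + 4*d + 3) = (d^2 + 12*d + 35)/(d + 3)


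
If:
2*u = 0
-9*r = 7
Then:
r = -7/9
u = 0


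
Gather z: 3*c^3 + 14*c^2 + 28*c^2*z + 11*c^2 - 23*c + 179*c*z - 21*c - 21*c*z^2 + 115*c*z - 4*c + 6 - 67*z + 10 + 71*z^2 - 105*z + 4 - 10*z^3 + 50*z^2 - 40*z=3*c^3 + 25*c^2 - 48*c - 10*z^3 + z^2*(121 - 21*c) + z*(28*c^2 + 294*c - 212) + 20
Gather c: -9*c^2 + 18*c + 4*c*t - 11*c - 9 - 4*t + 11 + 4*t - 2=-9*c^2 + c*(4*t + 7)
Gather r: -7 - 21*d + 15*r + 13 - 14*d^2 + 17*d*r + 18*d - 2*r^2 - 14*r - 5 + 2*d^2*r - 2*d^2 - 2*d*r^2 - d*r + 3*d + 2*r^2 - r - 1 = -16*d^2 - 2*d*r^2 + r*(2*d^2 + 16*d)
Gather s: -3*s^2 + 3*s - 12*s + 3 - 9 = -3*s^2 - 9*s - 6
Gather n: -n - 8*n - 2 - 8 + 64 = 54 - 9*n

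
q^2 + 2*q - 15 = (q - 3)*(q + 5)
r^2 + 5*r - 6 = (r - 1)*(r + 6)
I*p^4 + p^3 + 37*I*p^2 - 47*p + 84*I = (p - 7*I)*(p + 3*I)*(p + 4*I)*(I*p + 1)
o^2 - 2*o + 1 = (o - 1)^2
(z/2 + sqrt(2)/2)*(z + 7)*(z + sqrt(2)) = z^3/2 + sqrt(2)*z^2 + 7*z^2/2 + z + 7*sqrt(2)*z + 7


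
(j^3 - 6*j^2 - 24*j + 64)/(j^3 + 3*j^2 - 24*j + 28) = (j^2 - 4*j - 32)/(j^2 + 5*j - 14)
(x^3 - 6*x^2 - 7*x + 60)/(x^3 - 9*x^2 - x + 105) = (x - 4)/(x - 7)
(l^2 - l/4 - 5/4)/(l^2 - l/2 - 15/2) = (-4*l^2 + l + 5)/(2*(-2*l^2 + l + 15))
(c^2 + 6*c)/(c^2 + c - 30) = c/(c - 5)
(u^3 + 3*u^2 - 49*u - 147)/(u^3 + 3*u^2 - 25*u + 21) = (u^2 - 4*u - 21)/(u^2 - 4*u + 3)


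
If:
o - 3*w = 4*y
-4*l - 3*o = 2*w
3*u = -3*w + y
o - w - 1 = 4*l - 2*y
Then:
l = 21*y/26 - 11/52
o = 3/13 - 2*y/13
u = 67*y/39 - 1/13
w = 1/13 - 18*y/13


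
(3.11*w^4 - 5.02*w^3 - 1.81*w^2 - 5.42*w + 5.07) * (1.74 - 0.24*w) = -0.7464*w^5 + 6.6162*w^4 - 8.3004*w^3 - 1.8486*w^2 - 10.6476*w + 8.8218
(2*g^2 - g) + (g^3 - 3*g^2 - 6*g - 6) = g^3 - g^2 - 7*g - 6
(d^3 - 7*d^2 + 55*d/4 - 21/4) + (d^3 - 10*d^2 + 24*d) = 2*d^3 - 17*d^2 + 151*d/4 - 21/4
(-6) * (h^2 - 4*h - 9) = -6*h^2 + 24*h + 54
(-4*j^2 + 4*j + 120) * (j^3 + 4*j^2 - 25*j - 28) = -4*j^5 - 12*j^4 + 236*j^3 + 492*j^2 - 3112*j - 3360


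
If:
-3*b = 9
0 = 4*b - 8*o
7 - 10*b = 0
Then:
No Solution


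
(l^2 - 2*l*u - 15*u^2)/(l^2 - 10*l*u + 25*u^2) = (-l - 3*u)/(-l + 5*u)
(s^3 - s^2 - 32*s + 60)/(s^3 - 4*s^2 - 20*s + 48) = (s^2 + s - 30)/(s^2 - 2*s - 24)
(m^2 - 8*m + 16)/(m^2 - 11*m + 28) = (m - 4)/(m - 7)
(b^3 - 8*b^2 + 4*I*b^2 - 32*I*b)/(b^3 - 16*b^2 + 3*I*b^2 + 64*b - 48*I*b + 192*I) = b*(b + 4*I)/(b^2 + b*(-8 + 3*I) - 24*I)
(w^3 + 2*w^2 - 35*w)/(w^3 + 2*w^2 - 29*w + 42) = w*(w - 5)/(w^2 - 5*w + 6)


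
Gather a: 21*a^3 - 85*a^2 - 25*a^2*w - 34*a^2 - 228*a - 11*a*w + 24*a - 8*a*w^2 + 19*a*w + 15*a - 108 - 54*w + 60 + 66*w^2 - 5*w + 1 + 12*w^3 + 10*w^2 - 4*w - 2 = 21*a^3 + a^2*(-25*w - 119) + a*(-8*w^2 + 8*w - 189) + 12*w^3 + 76*w^2 - 63*w - 49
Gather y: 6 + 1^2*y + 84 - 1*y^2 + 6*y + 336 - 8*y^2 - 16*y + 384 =-9*y^2 - 9*y + 810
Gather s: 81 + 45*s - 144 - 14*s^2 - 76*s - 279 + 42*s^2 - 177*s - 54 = 28*s^2 - 208*s - 396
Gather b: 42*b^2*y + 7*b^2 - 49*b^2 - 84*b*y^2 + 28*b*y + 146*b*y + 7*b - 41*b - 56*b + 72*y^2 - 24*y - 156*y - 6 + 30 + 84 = b^2*(42*y - 42) + b*(-84*y^2 + 174*y - 90) + 72*y^2 - 180*y + 108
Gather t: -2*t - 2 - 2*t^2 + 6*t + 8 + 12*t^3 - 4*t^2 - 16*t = 12*t^3 - 6*t^2 - 12*t + 6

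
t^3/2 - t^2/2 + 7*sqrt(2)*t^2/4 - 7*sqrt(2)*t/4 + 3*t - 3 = (t/2 + sqrt(2))*(t - 1)*(t + 3*sqrt(2)/2)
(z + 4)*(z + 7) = z^2 + 11*z + 28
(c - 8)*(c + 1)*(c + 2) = c^3 - 5*c^2 - 22*c - 16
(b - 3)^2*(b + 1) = b^3 - 5*b^2 + 3*b + 9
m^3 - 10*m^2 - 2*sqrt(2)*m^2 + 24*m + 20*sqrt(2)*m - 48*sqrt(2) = (m - 6)*(m - 4)*(m - 2*sqrt(2))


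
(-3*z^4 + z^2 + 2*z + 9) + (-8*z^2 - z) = -3*z^4 - 7*z^2 + z + 9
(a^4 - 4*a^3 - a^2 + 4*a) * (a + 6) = a^5 + 2*a^4 - 25*a^3 - 2*a^2 + 24*a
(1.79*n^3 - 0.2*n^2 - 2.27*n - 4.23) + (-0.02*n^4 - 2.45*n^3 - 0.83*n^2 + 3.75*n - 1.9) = -0.02*n^4 - 0.66*n^3 - 1.03*n^2 + 1.48*n - 6.13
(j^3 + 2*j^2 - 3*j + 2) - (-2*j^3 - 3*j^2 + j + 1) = 3*j^3 + 5*j^2 - 4*j + 1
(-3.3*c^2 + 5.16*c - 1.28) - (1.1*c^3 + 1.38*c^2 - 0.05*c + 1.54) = -1.1*c^3 - 4.68*c^2 + 5.21*c - 2.82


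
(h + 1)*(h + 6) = h^2 + 7*h + 6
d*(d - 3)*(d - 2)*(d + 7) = d^4 + 2*d^3 - 29*d^2 + 42*d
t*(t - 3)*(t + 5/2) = t^3 - t^2/2 - 15*t/2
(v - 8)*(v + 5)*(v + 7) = v^3 + 4*v^2 - 61*v - 280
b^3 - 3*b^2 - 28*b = b*(b - 7)*(b + 4)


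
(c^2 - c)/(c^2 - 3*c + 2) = c/(c - 2)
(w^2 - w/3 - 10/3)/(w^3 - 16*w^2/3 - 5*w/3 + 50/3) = 1/(w - 5)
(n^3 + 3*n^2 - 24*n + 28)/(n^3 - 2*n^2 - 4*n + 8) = (n + 7)/(n + 2)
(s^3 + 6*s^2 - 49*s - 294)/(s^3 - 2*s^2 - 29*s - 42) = (s^2 + 13*s + 42)/(s^2 + 5*s + 6)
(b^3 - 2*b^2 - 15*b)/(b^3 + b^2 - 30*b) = (b + 3)/(b + 6)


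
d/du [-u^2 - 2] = -2*u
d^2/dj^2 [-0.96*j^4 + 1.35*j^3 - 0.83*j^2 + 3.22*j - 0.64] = -11.52*j^2 + 8.1*j - 1.66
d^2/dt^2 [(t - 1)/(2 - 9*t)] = 126/(9*t - 2)^3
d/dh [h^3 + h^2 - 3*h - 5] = 3*h^2 + 2*h - 3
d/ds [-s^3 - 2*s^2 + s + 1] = -3*s^2 - 4*s + 1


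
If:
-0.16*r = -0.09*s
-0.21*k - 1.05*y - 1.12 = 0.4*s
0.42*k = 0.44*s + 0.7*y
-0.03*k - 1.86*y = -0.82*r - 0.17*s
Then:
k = -1.66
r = -0.59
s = -1.06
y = -0.33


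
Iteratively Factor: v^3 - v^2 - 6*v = (v - 3)*(v^2 + 2*v) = v*(v - 3)*(v + 2)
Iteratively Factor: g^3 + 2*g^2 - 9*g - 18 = (g - 3)*(g^2 + 5*g + 6) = (g - 3)*(g + 3)*(g + 2)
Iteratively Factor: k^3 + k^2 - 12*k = (k + 4)*(k^2 - 3*k) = k*(k + 4)*(k - 3)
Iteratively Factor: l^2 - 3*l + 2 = (l - 1)*(l - 2)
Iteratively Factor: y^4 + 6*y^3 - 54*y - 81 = (y + 3)*(y^3 + 3*y^2 - 9*y - 27) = (y + 3)^2*(y^2 - 9) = (y + 3)^3*(y - 3)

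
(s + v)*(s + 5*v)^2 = s^3 + 11*s^2*v + 35*s*v^2 + 25*v^3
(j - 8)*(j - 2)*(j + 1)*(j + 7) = j^4 - 2*j^3 - 57*j^2 + 58*j + 112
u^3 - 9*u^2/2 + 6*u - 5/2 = (u - 5/2)*(u - 1)^2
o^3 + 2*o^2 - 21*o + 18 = (o - 3)*(o - 1)*(o + 6)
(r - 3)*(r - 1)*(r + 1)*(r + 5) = r^4 + 2*r^3 - 16*r^2 - 2*r + 15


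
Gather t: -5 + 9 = 4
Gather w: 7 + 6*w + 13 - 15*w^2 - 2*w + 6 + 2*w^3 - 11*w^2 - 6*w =2*w^3 - 26*w^2 - 2*w + 26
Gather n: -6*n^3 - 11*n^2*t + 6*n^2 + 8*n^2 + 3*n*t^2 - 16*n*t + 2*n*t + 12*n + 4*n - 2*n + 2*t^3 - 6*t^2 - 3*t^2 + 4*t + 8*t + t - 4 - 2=-6*n^3 + n^2*(14 - 11*t) + n*(3*t^2 - 14*t + 14) + 2*t^3 - 9*t^2 + 13*t - 6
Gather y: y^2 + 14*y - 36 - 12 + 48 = y^2 + 14*y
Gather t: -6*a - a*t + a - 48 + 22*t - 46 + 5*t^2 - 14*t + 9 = -5*a + 5*t^2 + t*(8 - a) - 85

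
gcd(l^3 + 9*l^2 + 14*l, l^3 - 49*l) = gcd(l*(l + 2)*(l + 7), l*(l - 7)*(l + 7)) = l^2 + 7*l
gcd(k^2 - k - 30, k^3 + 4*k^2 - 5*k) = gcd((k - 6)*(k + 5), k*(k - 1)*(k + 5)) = k + 5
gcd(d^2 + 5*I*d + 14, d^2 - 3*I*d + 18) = 1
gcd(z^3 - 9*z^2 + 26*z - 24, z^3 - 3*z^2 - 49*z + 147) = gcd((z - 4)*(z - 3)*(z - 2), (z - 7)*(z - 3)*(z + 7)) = z - 3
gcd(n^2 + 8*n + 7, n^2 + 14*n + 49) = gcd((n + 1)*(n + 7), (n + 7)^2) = n + 7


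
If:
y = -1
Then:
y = -1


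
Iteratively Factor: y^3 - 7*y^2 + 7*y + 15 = (y - 5)*(y^2 - 2*y - 3) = (y - 5)*(y - 3)*(y + 1)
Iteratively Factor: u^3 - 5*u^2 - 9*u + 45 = (u + 3)*(u^2 - 8*u + 15) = (u - 5)*(u + 3)*(u - 3)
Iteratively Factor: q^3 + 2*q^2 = (q)*(q^2 + 2*q) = q^2*(q + 2)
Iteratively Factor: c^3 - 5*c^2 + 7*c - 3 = (c - 1)*(c^2 - 4*c + 3) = (c - 1)^2*(c - 3)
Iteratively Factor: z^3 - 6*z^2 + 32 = (z - 4)*(z^2 - 2*z - 8) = (z - 4)^2*(z + 2)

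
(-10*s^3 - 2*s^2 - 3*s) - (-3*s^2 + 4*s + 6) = -10*s^3 + s^2 - 7*s - 6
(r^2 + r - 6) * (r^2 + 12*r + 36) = r^4 + 13*r^3 + 42*r^2 - 36*r - 216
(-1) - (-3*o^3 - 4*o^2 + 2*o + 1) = 3*o^3 + 4*o^2 - 2*o - 2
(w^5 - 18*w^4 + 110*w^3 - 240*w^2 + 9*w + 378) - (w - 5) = w^5 - 18*w^4 + 110*w^3 - 240*w^2 + 8*w + 383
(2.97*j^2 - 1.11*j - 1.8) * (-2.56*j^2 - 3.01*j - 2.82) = -7.6032*j^4 - 6.0981*j^3 - 0.4263*j^2 + 8.5482*j + 5.076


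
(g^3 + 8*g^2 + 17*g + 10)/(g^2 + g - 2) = (g^2 + 6*g + 5)/(g - 1)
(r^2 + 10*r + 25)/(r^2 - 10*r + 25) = (r^2 + 10*r + 25)/(r^2 - 10*r + 25)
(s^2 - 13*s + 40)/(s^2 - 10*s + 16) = (s - 5)/(s - 2)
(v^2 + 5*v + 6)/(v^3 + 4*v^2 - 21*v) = (v^2 + 5*v + 6)/(v*(v^2 + 4*v - 21))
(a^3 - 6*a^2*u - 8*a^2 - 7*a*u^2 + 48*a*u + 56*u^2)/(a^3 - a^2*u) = (a^3 - 6*a^2*u - 8*a^2 - 7*a*u^2 + 48*a*u + 56*u^2)/(a^2*(a - u))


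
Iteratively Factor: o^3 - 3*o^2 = (o)*(o^2 - 3*o) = o^2*(o - 3)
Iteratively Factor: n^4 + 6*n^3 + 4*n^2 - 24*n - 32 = (n + 2)*(n^3 + 4*n^2 - 4*n - 16) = (n + 2)^2*(n^2 + 2*n - 8) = (n + 2)^2*(n + 4)*(n - 2)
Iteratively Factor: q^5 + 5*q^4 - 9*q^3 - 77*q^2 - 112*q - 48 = (q + 1)*(q^4 + 4*q^3 - 13*q^2 - 64*q - 48) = (q + 1)*(q + 3)*(q^3 + q^2 - 16*q - 16) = (q + 1)^2*(q + 3)*(q^2 - 16) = (q + 1)^2*(q + 3)*(q + 4)*(q - 4)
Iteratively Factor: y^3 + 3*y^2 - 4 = (y + 2)*(y^2 + y - 2) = (y + 2)^2*(y - 1)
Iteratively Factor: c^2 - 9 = (c - 3)*(c + 3)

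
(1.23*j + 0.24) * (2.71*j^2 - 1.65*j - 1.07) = 3.3333*j^3 - 1.3791*j^2 - 1.7121*j - 0.2568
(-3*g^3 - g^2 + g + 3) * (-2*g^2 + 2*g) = 6*g^5 - 4*g^4 - 4*g^3 - 4*g^2 + 6*g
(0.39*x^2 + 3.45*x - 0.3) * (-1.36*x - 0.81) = -0.5304*x^3 - 5.0079*x^2 - 2.3865*x + 0.243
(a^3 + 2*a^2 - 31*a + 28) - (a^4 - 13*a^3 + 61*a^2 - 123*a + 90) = -a^4 + 14*a^3 - 59*a^2 + 92*a - 62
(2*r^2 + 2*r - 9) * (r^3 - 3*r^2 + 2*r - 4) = 2*r^5 - 4*r^4 - 11*r^3 + 23*r^2 - 26*r + 36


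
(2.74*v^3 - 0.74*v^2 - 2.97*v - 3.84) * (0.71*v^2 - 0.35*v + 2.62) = 1.9454*v^5 - 1.4844*v^4 + 5.3291*v^3 - 3.6257*v^2 - 6.4374*v - 10.0608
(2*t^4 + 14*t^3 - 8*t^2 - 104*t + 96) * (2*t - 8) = 4*t^5 + 12*t^4 - 128*t^3 - 144*t^2 + 1024*t - 768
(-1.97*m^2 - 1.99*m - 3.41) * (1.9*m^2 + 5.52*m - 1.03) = -3.743*m^4 - 14.6554*m^3 - 15.4347*m^2 - 16.7735*m + 3.5123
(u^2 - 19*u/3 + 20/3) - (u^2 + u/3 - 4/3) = 8 - 20*u/3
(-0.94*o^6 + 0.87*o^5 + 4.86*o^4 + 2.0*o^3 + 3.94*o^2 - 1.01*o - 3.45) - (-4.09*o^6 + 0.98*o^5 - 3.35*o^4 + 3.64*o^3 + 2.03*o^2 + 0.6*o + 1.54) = 3.15*o^6 - 0.11*o^5 + 8.21*o^4 - 1.64*o^3 + 1.91*o^2 - 1.61*o - 4.99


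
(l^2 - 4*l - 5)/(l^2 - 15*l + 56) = (l^2 - 4*l - 5)/(l^2 - 15*l + 56)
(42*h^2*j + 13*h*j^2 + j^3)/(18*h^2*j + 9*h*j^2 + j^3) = (7*h + j)/(3*h + j)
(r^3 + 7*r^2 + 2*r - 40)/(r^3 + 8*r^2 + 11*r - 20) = (r - 2)/(r - 1)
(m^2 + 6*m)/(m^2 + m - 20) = m*(m + 6)/(m^2 + m - 20)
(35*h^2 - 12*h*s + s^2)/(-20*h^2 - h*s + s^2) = (-7*h + s)/(4*h + s)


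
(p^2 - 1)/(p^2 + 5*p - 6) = (p + 1)/(p + 6)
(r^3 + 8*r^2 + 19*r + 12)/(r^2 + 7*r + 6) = (r^2 + 7*r + 12)/(r + 6)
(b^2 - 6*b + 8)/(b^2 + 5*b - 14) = (b - 4)/(b + 7)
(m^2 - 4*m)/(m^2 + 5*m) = (m - 4)/(m + 5)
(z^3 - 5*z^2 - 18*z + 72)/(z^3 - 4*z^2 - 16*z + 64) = (z^2 - 9*z + 18)/(z^2 - 8*z + 16)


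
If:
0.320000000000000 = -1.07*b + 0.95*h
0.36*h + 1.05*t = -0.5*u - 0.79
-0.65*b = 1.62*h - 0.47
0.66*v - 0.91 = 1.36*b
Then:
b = -0.03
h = 0.30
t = -0.476190476190476*u - 0.856059178956793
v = 1.32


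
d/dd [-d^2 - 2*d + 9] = -2*d - 2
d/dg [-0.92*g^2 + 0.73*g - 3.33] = 0.73 - 1.84*g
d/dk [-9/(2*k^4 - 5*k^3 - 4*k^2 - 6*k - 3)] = 9*(8*k^3 - 15*k^2 - 8*k - 6)/(-2*k^4 + 5*k^3 + 4*k^2 + 6*k + 3)^2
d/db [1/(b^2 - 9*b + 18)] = (9 - 2*b)/(b^2 - 9*b + 18)^2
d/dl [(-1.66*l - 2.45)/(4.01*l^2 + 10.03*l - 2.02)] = (6.6566*l^2 + 19.649*l + 27.9267)/(16.0801*l^4 + 80.4406*l^3 + 84.4005*l^2 - 40.5212*l + 4.0804)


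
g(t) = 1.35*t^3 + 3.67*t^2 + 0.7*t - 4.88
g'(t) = 4.05*t^2 + 7.34*t + 0.7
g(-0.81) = -3.76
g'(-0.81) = -2.59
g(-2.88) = -8.70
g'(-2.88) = 13.15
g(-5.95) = -163.49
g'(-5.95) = 100.41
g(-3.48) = -19.77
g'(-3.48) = 24.20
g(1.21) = 3.73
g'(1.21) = 15.51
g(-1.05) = -3.13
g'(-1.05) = -2.54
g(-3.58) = -22.29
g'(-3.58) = 26.33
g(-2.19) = -2.99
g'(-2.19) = 4.05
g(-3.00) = -10.40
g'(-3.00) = 15.13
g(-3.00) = -10.40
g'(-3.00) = 15.13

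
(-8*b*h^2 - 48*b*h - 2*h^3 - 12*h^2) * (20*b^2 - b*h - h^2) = -160*b^3*h^2 - 960*b^3*h - 32*b^2*h^3 - 192*b^2*h^2 + 10*b*h^4 + 60*b*h^3 + 2*h^5 + 12*h^4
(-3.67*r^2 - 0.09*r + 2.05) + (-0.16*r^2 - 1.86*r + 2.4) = -3.83*r^2 - 1.95*r + 4.45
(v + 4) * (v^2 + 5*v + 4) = v^3 + 9*v^2 + 24*v + 16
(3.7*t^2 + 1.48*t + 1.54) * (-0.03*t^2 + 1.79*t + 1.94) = -0.111*t^4 + 6.5786*t^3 + 9.781*t^2 + 5.6278*t + 2.9876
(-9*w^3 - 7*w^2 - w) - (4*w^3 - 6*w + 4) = -13*w^3 - 7*w^2 + 5*w - 4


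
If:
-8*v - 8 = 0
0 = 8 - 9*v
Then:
No Solution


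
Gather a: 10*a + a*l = a*(l + 10)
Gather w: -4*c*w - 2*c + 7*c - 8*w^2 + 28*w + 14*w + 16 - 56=5*c - 8*w^2 + w*(42 - 4*c) - 40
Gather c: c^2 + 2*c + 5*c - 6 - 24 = c^2 + 7*c - 30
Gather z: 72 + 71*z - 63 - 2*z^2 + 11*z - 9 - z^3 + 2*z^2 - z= -z^3 + 81*z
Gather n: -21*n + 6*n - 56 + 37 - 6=-15*n - 25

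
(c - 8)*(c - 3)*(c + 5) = c^3 - 6*c^2 - 31*c + 120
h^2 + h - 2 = (h - 1)*(h + 2)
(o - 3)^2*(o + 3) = o^3 - 3*o^2 - 9*o + 27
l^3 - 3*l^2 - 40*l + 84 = (l - 7)*(l - 2)*(l + 6)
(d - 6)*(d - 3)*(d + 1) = d^3 - 8*d^2 + 9*d + 18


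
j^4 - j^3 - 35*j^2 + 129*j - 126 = (j - 3)^2*(j - 2)*(j + 7)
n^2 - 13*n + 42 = (n - 7)*(n - 6)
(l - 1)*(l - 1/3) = l^2 - 4*l/3 + 1/3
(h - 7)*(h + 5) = h^2 - 2*h - 35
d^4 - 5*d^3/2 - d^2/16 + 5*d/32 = d*(d - 5/2)*(d - 1/4)*(d + 1/4)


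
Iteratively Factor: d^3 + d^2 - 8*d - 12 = (d - 3)*(d^2 + 4*d + 4) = (d - 3)*(d + 2)*(d + 2)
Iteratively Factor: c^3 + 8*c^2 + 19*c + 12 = (c + 3)*(c^2 + 5*c + 4) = (c + 3)*(c + 4)*(c + 1)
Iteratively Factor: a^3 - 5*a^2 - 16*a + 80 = (a + 4)*(a^2 - 9*a + 20) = (a - 5)*(a + 4)*(a - 4)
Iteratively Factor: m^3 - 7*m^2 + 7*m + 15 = (m - 3)*(m^2 - 4*m - 5) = (m - 5)*(m - 3)*(m + 1)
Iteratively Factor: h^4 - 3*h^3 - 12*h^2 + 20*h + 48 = (h - 4)*(h^3 + h^2 - 8*h - 12) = (h - 4)*(h - 3)*(h^2 + 4*h + 4) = (h - 4)*(h - 3)*(h + 2)*(h + 2)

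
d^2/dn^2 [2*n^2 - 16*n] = 4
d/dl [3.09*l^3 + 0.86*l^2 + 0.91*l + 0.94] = 9.27*l^2 + 1.72*l + 0.91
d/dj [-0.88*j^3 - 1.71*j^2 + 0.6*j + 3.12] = -2.64*j^2 - 3.42*j + 0.6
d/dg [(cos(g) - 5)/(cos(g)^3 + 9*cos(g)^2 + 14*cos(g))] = 2*(cos(g)^3 - 3*cos(g)^2 - 45*cos(g) - 35)*sin(g)/((cos(g) + 2)^2*(cos(g) + 7)^2*cos(g)^2)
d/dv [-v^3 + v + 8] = 1 - 3*v^2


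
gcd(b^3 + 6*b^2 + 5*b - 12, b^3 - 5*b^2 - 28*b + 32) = b^2 + 3*b - 4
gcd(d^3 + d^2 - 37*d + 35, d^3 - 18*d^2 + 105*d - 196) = 1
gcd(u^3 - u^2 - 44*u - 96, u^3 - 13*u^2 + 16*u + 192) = u^2 - 5*u - 24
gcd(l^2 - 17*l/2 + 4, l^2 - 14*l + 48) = l - 8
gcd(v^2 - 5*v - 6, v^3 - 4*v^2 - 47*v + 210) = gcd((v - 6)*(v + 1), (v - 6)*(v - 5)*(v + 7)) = v - 6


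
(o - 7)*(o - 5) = o^2 - 12*o + 35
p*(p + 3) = p^2 + 3*p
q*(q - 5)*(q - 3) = q^3 - 8*q^2 + 15*q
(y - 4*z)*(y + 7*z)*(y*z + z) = y^3*z + 3*y^2*z^2 + y^2*z - 28*y*z^3 + 3*y*z^2 - 28*z^3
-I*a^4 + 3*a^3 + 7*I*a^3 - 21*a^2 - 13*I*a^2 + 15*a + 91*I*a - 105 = (a - 7)*(a - 3*I)*(a + 5*I)*(-I*a + 1)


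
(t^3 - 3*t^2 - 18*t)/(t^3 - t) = (t^2 - 3*t - 18)/(t^2 - 1)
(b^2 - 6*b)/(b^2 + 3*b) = (b - 6)/(b + 3)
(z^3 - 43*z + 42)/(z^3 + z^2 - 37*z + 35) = (z - 6)/(z - 5)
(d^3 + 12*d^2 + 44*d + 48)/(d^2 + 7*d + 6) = (d^2 + 6*d + 8)/(d + 1)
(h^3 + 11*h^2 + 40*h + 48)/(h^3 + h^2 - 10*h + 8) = (h^2 + 7*h + 12)/(h^2 - 3*h + 2)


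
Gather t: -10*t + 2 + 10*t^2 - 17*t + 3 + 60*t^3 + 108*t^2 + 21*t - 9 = 60*t^3 + 118*t^2 - 6*t - 4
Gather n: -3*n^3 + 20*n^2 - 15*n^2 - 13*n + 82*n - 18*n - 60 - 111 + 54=-3*n^3 + 5*n^2 + 51*n - 117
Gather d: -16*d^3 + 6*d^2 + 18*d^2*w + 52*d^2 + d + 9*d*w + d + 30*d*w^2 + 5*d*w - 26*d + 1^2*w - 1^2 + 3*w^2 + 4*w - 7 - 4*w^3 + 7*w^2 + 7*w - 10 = -16*d^3 + d^2*(18*w + 58) + d*(30*w^2 + 14*w - 24) - 4*w^3 + 10*w^2 + 12*w - 18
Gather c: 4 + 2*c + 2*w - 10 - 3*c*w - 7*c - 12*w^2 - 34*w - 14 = c*(-3*w - 5) - 12*w^2 - 32*w - 20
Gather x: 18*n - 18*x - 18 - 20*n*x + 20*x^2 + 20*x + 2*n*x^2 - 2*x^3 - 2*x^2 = 18*n - 2*x^3 + x^2*(2*n + 18) + x*(2 - 20*n) - 18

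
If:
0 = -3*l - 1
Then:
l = -1/3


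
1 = 1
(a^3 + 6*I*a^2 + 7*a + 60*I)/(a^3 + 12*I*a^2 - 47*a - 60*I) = (a - 3*I)/(a + 3*I)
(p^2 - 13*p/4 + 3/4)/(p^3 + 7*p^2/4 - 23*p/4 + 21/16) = 4*(p - 3)/(4*p^2 + 8*p - 21)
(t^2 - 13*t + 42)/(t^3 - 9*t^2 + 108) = (t - 7)/(t^2 - 3*t - 18)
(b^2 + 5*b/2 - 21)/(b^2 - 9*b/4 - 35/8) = 4*(b + 6)/(4*b + 5)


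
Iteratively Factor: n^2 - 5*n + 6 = (n - 2)*(n - 3)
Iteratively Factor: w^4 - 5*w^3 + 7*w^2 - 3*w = (w - 3)*(w^3 - 2*w^2 + w) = w*(w - 3)*(w^2 - 2*w + 1) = w*(w - 3)*(w - 1)*(w - 1)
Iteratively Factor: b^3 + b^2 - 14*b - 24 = (b + 3)*(b^2 - 2*b - 8) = (b - 4)*(b + 3)*(b + 2)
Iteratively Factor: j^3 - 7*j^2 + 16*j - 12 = (j - 2)*(j^2 - 5*j + 6) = (j - 3)*(j - 2)*(j - 2)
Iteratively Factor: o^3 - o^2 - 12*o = (o)*(o^2 - o - 12) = o*(o - 4)*(o + 3)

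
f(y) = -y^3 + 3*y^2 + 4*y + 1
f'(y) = -3*y^2 + 6*y + 4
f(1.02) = 7.14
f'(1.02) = 7.00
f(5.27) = -40.96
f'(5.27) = -47.70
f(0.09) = 1.38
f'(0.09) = 4.52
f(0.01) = 1.04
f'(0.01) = 4.06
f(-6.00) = 301.00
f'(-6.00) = -140.00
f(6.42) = -114.28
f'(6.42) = -81.13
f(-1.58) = 6.11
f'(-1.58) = -12.97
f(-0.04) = 0.84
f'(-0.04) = 3.76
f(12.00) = -1247.00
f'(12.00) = -356.00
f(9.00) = -449.00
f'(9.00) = -185.00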